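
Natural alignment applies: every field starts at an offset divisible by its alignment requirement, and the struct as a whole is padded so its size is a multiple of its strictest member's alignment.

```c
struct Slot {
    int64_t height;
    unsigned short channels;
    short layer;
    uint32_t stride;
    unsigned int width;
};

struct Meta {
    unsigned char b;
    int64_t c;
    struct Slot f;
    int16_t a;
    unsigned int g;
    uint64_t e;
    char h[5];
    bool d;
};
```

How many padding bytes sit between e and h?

Slot: @0: height [8B, align 8] → 8; @8: channels [2B, align 2] → 10; @10: layer [2B, align 2] → 12; @12: stride [4B, align 4] → 16; @16: width [4B, align 4] → 20; +4 tail pad (align 8); size 24, align 8
@0: b [1B, align 1] → 1
+7 pad (align 8)
@8: c [8B, align 8] → 16
@16: f [24B, align 8] → 40
@40: a [2B, align 2] → 42
+2 pad (align 4)
@44: g [4B, align 4] → 48
@48: e [8B, align 8] → 56
@56: h [5B, align 1] → 61

0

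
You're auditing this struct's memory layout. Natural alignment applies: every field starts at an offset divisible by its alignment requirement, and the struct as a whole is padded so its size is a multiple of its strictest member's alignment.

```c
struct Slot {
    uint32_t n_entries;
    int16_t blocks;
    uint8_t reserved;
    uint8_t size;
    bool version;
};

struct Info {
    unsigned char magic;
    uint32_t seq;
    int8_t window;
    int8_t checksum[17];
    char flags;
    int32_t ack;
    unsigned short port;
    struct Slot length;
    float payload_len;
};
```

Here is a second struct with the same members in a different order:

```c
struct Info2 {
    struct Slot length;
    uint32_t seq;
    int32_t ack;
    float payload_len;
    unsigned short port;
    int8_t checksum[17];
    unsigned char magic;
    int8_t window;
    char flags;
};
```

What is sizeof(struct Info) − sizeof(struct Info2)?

4

Slot: n_entries at 0 (size 4, align 4) → ends 4; blocks at 4 (size 2, align 2) → ends 6; reserved at 6 (size 1, align 1) → ends 7; size at 7 (size 1, align 1) → ends 8; version at 8 (size 1, align 1) → ends 9; tail pad 3 to reach multiple of 4; total 12 bytes, alignment 4
magic at 0 (size 1, align 1) → ends 1
pad 3 to align 4 for seq
seq at 4 (size 4, align 4) → ends 8
window at 8 (size 1, align 1) → ends 9
checksum at 9 (size 17, align 1) → ends 26
flags at 26 (size 1, align 1) → ends 27
pad 1 to align 4 for ack
ack at 28 (size 4, align 4) → ends 32
port at 32 (size 2, align 2) → ends 34
pad 2 to align 4 for length
length at 36 (size 12, align 4) → ends 48
payload_len at 48 (size 4, align 4) → ends 52
total 52 bytes, alignment 4
— Info2 —
length at 0 (size 12, align 4) → ends 12
seq at 12 (size 4, align 4) → ends 16
ack at 16 (size 4, align 4) → ends 20
payload_len at 20 (size 4, align 4) → ends 24
port at 24 (size 2, align 2) → ends 26
checksum at 26 (size 17, align 1) → ends 43
magic at 43 (size 1, align 1) → ends 44
window at 44 (size 1, align 1) → ends 45
flags at 45 (size 1, align 1) → ends 46
tail pad 2 to reach multiple of 4
total 48 bytes, alignment 4
52 − 48 = 4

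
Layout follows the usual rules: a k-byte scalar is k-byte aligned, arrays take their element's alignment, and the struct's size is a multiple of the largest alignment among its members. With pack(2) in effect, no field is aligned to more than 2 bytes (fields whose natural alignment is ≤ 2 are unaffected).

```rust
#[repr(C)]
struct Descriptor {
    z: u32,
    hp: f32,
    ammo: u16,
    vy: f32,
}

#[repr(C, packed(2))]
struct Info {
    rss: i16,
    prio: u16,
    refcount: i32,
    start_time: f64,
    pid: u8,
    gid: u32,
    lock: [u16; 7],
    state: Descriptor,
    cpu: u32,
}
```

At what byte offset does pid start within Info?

Descriptor: 0..4  z  (4B, 4-aligned); 4..8  hp  (4B, 4-aligned); 8..10  ammo  (2B, 2-aligned); 10..12  -- padding (2B); 12..16  vy  (4B, 4-aligned); sizeof = 16, alignof = 4
0..2  rss  (2B, 2-aligned)
2..4  prio  (2B, 2-aligned)
4..8  refcount  (4B, 2-aligned)
8..16  start_time  (8B, 2-aligned)
16..17  pid  (1B, 1-aligned)

16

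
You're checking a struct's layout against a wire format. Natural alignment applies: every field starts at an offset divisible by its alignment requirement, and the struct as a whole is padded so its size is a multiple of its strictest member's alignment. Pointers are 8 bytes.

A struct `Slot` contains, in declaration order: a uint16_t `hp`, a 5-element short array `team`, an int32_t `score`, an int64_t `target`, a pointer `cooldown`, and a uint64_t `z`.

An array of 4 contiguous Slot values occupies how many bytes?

hp at 0 (size 2, align 2) → ends 2
team at 2 (size 10, align 2) → ends 12
score at 12 (size 4, align 4) → ends 16
target at 16 (size 8, align 8) → ends 24
cooldown at 24 (size 8, align 8) → ends 32
z at 32 (size 8, align 8) → ends 40
total 40 bytes, alignment 8
array of 4: 4 × 40 = 160

160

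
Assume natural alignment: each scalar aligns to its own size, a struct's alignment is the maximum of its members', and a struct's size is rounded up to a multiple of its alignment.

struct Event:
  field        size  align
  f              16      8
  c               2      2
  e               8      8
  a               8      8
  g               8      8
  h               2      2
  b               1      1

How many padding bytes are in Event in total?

0..16  f  (16B, 8-aligned)
16..18  c  (2B, 2-aligned)
18..24  -- padding (6B)
24..32  e  (8B, 8-aligned)
32..40  a  (8B, 8-aligned)
40..48  g  (8B, 8-aligned)
48..50  h  (2B, 2-aligned)
50..51  b  (1B, 1-aligned)
51..56  -- tail padding (5B)
sizeof = 56, alignof = 8
data bytes 45, size 56 → padding 11

11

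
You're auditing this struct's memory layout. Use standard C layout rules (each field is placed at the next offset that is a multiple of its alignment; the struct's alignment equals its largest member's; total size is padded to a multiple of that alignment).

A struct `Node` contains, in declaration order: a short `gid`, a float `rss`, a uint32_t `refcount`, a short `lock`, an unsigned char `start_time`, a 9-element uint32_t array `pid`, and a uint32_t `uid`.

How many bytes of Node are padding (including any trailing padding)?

3

gid at 0 (size 2, align 2) → ends 2
pad 2 to align 4 for rss
rss at 4 (size 4, align 4) → ends 8
refcount at 8 (size 4, align 4) → ends 12
lock at 12 (size 2, align 2) → ends 14
start_time at 14 (size 1, align 1) → ends 15
pad 1 to align 4 for pid
pid at 16 (size 36, align 4) → ends 52
uid at 52 (size 4, align 4) → ends 56
total 56 bytes, alignment 4
data bytes 53, size 56 → padding 3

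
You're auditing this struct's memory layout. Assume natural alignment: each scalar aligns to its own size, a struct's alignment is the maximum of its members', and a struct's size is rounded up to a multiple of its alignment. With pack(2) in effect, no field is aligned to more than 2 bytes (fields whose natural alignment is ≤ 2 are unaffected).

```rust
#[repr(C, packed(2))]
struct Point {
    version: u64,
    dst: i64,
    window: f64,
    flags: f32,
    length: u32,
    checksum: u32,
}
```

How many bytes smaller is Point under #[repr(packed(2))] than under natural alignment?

natural layout:
  @0: version [8B, align 8] → 8
  @8: dst [8B, align 8] → 16
  @16: window [8B, align 8] → 24
  @24: flags [4B, align 4] → 28
  @28: length [4B, align 4] → 32
  @32: checksum [4B, align 4] → 36
  +4 tail pad (align 8)
  size 40, align 8
packed(2) layout:
  @0: version [8B, align 2] → 8
  @8: dst [8B, align 2] → 16
  @16: window [8B, align 2] → 24
  @24: flags [4B, align 2] → 28
  @28: length [4B, align 2] → 32
  @32: checksum [4B, align 2] → 36
  size 36, align 2
40 − 36 = 4

4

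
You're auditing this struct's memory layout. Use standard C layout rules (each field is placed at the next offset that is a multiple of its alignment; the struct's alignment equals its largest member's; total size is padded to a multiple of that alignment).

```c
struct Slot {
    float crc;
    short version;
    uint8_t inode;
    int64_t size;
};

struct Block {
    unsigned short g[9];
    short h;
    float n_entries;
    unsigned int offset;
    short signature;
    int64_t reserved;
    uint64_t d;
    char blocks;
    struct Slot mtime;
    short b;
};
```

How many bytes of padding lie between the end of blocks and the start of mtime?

Slot: 0..4  crc  (4B, 4-aligned); 4..6  version  (2B, 2-aligned); 6..7  inode  (1B, 1-aligned); 7..8  -- padding (1B); 8..16  size  (8B, 8-aligned); sizeof = 16, alignof = 8
0..18  g  (18B, 2-aligned)
18..20  h  (2B, 2-aligned)
20..24  n_entries  (4B, 4-aligned)
24..28  offset  (4B, 4-aligned)
28..30  signature  (2B, 2-aligned)
30..32  -- padding (2B)
32..40  reserved  (8B, 8-aligned)
40..48  d  (8B, 8-aligned)
48..49  blocks  (1B, 1-aligned)
49..56  -- padding (7B)
56..72  mtime  (16B, 8-aligned)

7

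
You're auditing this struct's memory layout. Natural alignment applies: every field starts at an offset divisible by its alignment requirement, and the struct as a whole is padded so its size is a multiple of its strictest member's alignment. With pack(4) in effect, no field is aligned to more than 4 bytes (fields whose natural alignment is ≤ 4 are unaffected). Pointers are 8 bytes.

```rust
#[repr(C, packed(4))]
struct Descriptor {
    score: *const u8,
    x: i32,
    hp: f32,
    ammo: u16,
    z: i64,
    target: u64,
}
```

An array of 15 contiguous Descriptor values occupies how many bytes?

540

score at 0 (size 8, align 4) → ends 8
x at 8 (size 4, align 4) → ends 12
hp at 12 (size 4, align 4) → ends 16
ammo at 16 (size 2, align 2) → ends 18
pad 2 to align 4 for z
z at 20 (size 8, align 4) → ends 28
target at 28 (size 8, align 4) → ends 36
total 36 bytes, alignment 4
array of 15: 15 × 36 = 540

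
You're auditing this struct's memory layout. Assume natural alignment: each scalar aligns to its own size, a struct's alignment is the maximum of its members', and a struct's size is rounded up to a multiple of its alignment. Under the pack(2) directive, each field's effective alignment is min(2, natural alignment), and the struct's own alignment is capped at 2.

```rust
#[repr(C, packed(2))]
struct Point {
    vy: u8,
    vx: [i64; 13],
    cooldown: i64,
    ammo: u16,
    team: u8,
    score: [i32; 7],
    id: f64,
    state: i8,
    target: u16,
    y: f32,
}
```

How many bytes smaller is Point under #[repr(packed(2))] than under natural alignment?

6

natural layout:
  0..1  vy  (1B, 1-aligned)
  1..8  -- padding (7B)
  8..112  vx  (104B, 8-aligned)
  112..120  cooldown  (8B, 8-aligned)
  120..122  ammo  (2B, 2-aligned)
  122..123  team  (1B, 1-aligned)
  123..124  -- padding (1B)
  124..152  score  (28B, 4-aligned)
  152..160  id  (8B, 8-aligned)
  160..161  state  (1B, 1-aligned)
  161..162  -- padding (1B)
  162..164  target  (2B, 2-aligned)
  164..168  y  (4B, 4-aligned)
  sizeof = 168, alignof = 8
packed(2) layout:
  0..1  vy  (1B, 1-aligned)
  1..2  -- padding (1B)
  2..106  vx  (104B, 2-aligned)
  106..114  cooldown  (8B, 2-aligned)
  114..116  ammo  (2B, 2-aligned)
  116..117  team  (1B, 1-aligned)
  117..118  -- padding (1B)
  118..146  score  (28B, 2-aligned)
  146..154  id  (8B, 2-aligned)
  154..155  state  (1B, 1-aligned)
  155..156  -- padding (1B)
  156..158  target  (2B, 2-aligned)
  158..162  y  (4B, 2-aligned)
  sizeof = 162, alignof = 2
168 − 162 = 6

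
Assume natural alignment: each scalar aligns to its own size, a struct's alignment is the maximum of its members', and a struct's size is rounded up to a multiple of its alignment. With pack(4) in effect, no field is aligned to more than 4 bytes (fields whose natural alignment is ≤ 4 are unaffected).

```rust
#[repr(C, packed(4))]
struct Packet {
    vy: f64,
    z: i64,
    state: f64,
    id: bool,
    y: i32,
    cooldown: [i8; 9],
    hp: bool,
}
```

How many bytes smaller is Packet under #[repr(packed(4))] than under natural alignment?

4

natural layout:
  0..8  vy  (8B, 8-aligned)
  8..16  z  (8B, 8-aligned)
  16..24  state  (8B, 8-aligned)
  24..25  id  (1B, 1-aligned)
  25..28  -- padding (3B)
  28..32  y  (4B, 4-aligned)
  32..41  cooldown  (9B, 1-aligned)
  41..42  hp  (1B, 1-aligned)
  42..48  -- tail padding (6B)
  sizeof = 48, alignof = 8
packed(4) layout:
  0..8  vy  (8B, 4-aligned)
  8..16  z  (8B, 4-aligned)
  16..24  state  (8B, 4-aligned)
  24..25  id  (1B, 1-aligned)
  25..28  -- padding (3B)
  28..32  y  (4B, 4-aligned)
  32..41  cooldown  (9B, 1-aligned)
  41..42  hp  (1B, 1-aligned)
  42..44  -- tail padding (2B)
  sizeof = 44, alignof = 4
48 − 44 = 4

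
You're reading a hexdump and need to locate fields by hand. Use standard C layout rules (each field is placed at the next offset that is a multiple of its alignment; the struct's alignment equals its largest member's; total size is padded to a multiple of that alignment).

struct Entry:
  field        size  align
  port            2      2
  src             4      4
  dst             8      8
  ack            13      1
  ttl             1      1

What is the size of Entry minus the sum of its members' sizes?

4

0..2  port  (2B, 2-aligned)
2..4  -- padding (2B)
4..8  src  (4B, 4-aligned)
8..16  dst  (8B, 8-aligned)
16..29  ack  (13B, 1-aligned)
29..30  ttl  (1B, 1-aligned)
30..32  -- tail padding (2B)
sizeof = 32, alignof = 8
data bytes 28, size 32 → padding 4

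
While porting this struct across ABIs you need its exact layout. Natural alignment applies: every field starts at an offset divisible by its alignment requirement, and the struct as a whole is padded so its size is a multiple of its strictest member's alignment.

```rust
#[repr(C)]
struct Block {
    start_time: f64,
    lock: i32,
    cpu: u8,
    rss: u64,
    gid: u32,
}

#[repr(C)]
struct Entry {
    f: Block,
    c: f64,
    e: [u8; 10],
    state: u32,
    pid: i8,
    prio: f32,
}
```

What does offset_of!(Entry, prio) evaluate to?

Block: 0..8  start_time  (8B, 8-aligned); 8..12  lock  (4B, 4-aligned); 12..13  cpu  (1B, 1-aligned); 13..16  -- padding (3B); 16..24  rss  (8B, 8-aligned); 24..28  gid  (4B, 4-aligned); 28..32  -- tail padding (4B); sizeof = 32, alignof = 8
0..32  f  (32B, 8-aligned)
32..40  c  (8B, 8-aligned)
40..50  e  (10B, 1-aligned)
50..52  -- padding (2B)
52..56  state  (4B, 4-aligned)
56..57  pid  (1B, 1-aligned)
57..60  -- padding (3B)
60..64  prio  (4B, 4-aligned)

60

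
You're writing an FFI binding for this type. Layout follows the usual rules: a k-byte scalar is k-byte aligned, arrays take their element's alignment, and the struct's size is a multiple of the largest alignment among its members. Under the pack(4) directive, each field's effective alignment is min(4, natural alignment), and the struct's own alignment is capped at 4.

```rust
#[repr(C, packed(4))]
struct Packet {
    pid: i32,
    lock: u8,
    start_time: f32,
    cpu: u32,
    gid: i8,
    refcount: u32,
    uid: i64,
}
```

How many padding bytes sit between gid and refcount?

pid at 0 (size 4, align 4) → ends 4
lock at 4 (size 1, align 1) → ends 5
pad 3 to align 4 for start_time
start_time at 8 (size 4, align 4) → ends 12
cpu at 12 (size 4, align 4) → ends 16
gid at 16 (size 1, align 1) → ends 17
pad 3 to align 4 for refcount
refcount at 20 (size 4, align 4) → ends 24

3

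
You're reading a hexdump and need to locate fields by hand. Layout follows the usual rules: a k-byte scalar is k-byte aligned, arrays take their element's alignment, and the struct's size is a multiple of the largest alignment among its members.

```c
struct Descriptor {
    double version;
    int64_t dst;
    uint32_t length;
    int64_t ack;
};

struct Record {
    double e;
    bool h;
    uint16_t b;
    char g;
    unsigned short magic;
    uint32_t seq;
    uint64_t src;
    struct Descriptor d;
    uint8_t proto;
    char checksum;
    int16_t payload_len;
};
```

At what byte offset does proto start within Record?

64

Descriptor: @0: version [8B, align 8] → 8; @8: dst [8B, align 8] → 16; @16: length [4B, align 4] → 20; +4 pad (align 8); @24: ack [8B, align 8] → 32; size 32, align 8
@0: e [8B, align 8] → 8
@8: h [1B, align 1] → 9
+1 pad (align 2)
@10: b [2B, align 2] → 12
@12: g [1B, align 1] → 13
+1 pad (align 2)
@14: magic [2B, align 2] → 16
@16: seq [4B, align 4] → 20
+4 pad (align 8)
@24: src [8B, align 8] → 32
@32: d [32B, align 8] → 64
@64: proto [1B, align 1] → 65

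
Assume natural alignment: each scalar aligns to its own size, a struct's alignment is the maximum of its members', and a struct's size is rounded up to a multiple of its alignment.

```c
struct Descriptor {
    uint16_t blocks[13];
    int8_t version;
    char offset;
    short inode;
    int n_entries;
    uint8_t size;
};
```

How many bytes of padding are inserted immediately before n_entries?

@0: blocks [26B, align 2] → 26
@26: version [1B, align 1] → 27
@27: offset [1B, align 1] → 28
@28: inode [2B, align 2] → 30
+2 pad (align 4)
@32: n_entries [4B, align 4] → 36

2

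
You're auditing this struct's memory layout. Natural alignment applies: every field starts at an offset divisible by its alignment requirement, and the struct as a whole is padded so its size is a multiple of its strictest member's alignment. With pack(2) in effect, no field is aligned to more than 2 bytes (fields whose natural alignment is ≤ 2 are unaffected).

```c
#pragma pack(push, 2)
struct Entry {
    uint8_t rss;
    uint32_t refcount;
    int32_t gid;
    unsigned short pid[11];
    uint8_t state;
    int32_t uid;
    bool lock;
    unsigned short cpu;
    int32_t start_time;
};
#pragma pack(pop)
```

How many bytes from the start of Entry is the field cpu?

rss at 0 (size 1, align 1) → ends 1
pad 1 to align 2 for refcount
refcount at 2 (size 4, align 2) → ends 6
gid at 6 (size 4, align 2) → ends 10
pid at 10 (size 22, align 2) → ends 32
state at 32 (size 1, align 1) → ends 33
pad 1 to align 2 for uid
uid at 34 (size 4, align 2) → ends 38
lock at 38 (size 1, align 1) → ends 39
pad 1 to align 2 for cpu
cpu at 40 (size 2, align 2) → ends 42

40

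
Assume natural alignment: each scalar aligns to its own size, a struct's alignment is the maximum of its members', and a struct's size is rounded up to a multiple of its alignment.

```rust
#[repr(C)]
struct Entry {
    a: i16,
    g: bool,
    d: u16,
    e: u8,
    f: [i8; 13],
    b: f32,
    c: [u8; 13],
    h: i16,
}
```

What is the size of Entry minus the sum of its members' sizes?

@0: a [2B, align 2] → 2
@2: g [1B, align 1] → 3
+1 pad (align 2)
@4: d [2B, align 2] → 6
@6: e [1B, align 1] → 7
@7: f [13B, align 1] → 20
@20: b [4B, align 4] → 24
@24: c [13B, align 1] → 37
+1 pad (align 2)
@38: h [2B, align 2] → 40
size 40, align 4
data bytes 38, size 40 → padding 2

2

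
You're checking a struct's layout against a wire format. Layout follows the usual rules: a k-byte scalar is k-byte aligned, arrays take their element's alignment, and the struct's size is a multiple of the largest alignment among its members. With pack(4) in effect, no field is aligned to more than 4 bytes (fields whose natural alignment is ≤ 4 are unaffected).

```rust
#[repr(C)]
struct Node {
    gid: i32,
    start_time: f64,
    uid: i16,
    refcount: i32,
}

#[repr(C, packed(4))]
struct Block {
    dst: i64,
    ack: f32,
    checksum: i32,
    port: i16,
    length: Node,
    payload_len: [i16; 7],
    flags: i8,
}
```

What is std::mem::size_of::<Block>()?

Node: gid at 0 (size 4, align 4) → ends 4; pad 4 to align 8 for start_time; start_time at 8 (size 8, align 8) → ends 16; uid at 16 (size 2, align 2) → ends 18; pad 2 to align 4 for refcount; refcount at 20 (size 4, align 4) → ends 24; total 24 bytes, alignment 8
dst at 0 (size 8, align 4) → ends 8
ack at 8 (size 4, align 4) → ends 12
checksum at 12 (size 4, align 4) → ends 16
port at 16 (size 2, align 2) → ends 18
pad 2 to align 4 for length
length at 20 (size 24, align 4) → ends 44
payload_len at 44 (size 14, align 2) → ends 58
flags at 58 (size 1, align 1) → ends 59
tail pad 1 to reach multiple of 4
total 60 bytes, alignment 4

60 bytes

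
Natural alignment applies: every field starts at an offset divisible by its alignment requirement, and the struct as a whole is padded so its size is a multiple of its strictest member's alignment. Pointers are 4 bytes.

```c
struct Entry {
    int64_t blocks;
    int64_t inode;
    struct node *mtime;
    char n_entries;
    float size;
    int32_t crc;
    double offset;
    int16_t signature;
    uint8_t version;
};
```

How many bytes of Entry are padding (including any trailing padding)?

8

@0: blocks [8B, align 8] → 8
@8: inode [8B, align 8] → 16
@16: mtime [4B, align 4] → 20
@20: n_entries [1B, align 1] → 21
+3 pad (align 4)
@24: size [4B, align 4] → 28
@28: crc [4B, align 4] → 32
@32: offset [8B, align 8] → 40
@40: signature [2B, align 2] → 42
@42: version [1B, align 1] → 43
+5 tail pad (align 8)
size 48, align 8
data bytes 40, size 48 → padding 8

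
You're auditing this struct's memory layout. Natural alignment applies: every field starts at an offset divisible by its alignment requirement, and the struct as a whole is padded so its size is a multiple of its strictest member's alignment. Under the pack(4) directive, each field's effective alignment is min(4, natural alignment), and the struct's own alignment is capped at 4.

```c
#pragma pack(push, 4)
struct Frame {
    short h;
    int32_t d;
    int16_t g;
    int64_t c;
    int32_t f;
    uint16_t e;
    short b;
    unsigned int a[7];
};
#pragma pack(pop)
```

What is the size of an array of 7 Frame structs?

392

0..2  h  (2B, 2-aligned)
2..4  -- padding (2B)
4..8  d  (4B, 4-aligned)
8..10  g  (2B, 2-aligned)
10..12  -- padding (2B)
12..20  c  (8B, 4-aligned)
20..24  f  (4B, 4-aligned)
24..26  e  (2B, 2-aligned)
26..28  b  (2B, 2-aligned)
28..56  a  (28B, 4-aligned)
sizeof = 56, alignof = 4
array of 7: 7 × 56 = 392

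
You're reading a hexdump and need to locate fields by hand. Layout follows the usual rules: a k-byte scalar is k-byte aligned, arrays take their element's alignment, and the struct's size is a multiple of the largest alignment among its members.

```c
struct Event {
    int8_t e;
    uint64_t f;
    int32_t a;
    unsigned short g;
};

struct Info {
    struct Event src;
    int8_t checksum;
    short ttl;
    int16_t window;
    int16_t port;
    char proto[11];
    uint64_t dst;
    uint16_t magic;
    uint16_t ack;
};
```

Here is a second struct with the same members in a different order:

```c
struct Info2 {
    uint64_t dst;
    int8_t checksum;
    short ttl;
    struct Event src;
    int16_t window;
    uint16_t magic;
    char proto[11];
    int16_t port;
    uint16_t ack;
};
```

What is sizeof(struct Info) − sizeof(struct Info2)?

0

Event: 0..1  e  (1B, 1-aligned); 1..8  -- padding (7B); 8..16  f  (8B, 8-aligned); 16..20  a  (4B, 4-aligned); 20..22  g  (2B, 2-aligned); 22..24  -- tail padding (2B); sizeof = 24, alignof = 8
0..24  src  (24B, 8-aligned)
24..25  checksum  (1B, 1-aligned)
25..26  -- padding (1B)
26..28  ttl  (2B, 2-aligned)
28..30  window  (2B, 2-aligned)
30..32  port  (2B, 2-aligned)
32..43  proto  (11B, 1-aligned)
43..48  -- padding (5B)
48..56  dst  (8B, 8-aligned)
56..58  magic  (2B, 2-aligned)
58..60  ack  (2B, 2-aligned)
60..64  -- tail padding (4B)
sizeof = 64, alignof = 8
— Info2 —
0..8  dst  (8B, 8-aligned)
8..9  checksum  (1B, 1-aligned)
9..10  -- padding (1B)
10..12  ttl  (2B, 2-aligned)
12..16  -- padding (4B)
16..40  src  (24B, 8-aligned)
40..42  window  (2B, 2-aligned)
42..44  magic  (2B, 2-aligned)
44..55  proto  (11B, 1-aligned)
55..56  -- padding (1B)
56..58  port  (2B, 2-aligned)
58..60  ack  (2B, 2-aligned)
60..64  -- tail padding (4B)
sizeof = 64, alignof = 8
64 − 64 = 0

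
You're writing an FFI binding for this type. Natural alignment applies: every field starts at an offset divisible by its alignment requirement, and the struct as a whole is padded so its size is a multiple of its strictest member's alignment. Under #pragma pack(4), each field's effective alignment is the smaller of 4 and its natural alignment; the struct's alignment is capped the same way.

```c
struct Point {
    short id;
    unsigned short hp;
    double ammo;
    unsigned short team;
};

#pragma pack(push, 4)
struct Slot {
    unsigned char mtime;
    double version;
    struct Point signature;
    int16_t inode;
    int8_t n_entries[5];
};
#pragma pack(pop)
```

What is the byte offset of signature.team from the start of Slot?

Point: id at 0 (size 2, align 2) → ends 2; hp at 2 (size 2, align 2) → ends 4; pad 4 to align 8 for ammo; ammo at 8 (size 8, align 8) → ends 16; team at 16 (size 2, align 2) → ends 18; tail pad 6 to reach multiple of 8; total 24 bytes, alignment 8
mtime at 0 (size 1, align 1) → ends 1
pad 3 to align 4 for version
version at 4 (size 8, align 4) → ends 12
signature at 12 (size 24, align 4) → ends 36
within Point: team at 16
12 + 16 = 28

28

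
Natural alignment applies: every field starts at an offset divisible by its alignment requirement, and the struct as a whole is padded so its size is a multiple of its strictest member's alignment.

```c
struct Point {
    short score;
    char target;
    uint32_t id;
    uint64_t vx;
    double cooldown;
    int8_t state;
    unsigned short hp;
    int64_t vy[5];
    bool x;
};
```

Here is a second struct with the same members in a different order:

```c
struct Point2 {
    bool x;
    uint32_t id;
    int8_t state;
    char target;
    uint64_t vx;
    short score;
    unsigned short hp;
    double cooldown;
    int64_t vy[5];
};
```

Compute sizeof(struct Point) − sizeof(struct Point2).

0..2  score  (2B, 2-aligned)
2..3  target  (1B, 1-aligned)
3..4  -- padding (1B)
4..8  id  (4B, 4-aligned)
8..16  vx  (8B, 8-aligned)
16..24  cooldown  (8B, 8-aligned)
24..25  state  (1B, 1-aligned)
25..26  -- padding (1B)
26..28  hp  (2B, 2-aligned)
28..32  -- padding (4B)
32..72  vy  (40B, 8-aligned)
72..73  x  (1B, 1-aligned)
73..80  -- tail padding (7B)
sizeof = 80, alignof = 8
— Point2 —
0..1  x  (1B, 1-aligned)
1..4  -- padding (3B)
4..8  id  (4B, 4-aligned)
8..9  state  (1B, 1-aligned)
9..10  target  (1B, 1-aligned)
10..16  -- padding (6B)
16..24  vx  (8B, 8-aligned)
24..26  score  (2B, 2-aligned)
26..28  hp  (2B, 2-aligned)
28..32  -- padding (4B)
32..40  cooldown  (8B, 8-aligned)
40..80  vy  (40B, 8-aligned)
sizeof = 80, alignof = 8
80 − 80 = 0

0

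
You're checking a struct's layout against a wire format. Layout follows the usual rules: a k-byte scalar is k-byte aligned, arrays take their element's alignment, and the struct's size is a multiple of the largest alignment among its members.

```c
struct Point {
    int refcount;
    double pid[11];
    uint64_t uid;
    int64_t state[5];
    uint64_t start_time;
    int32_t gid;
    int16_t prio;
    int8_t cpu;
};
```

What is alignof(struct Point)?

8

member alignments: refcount=4, pid=8, uid=8, state=8, start_time=8, gid=4, prio=2, cpu=1
max = 8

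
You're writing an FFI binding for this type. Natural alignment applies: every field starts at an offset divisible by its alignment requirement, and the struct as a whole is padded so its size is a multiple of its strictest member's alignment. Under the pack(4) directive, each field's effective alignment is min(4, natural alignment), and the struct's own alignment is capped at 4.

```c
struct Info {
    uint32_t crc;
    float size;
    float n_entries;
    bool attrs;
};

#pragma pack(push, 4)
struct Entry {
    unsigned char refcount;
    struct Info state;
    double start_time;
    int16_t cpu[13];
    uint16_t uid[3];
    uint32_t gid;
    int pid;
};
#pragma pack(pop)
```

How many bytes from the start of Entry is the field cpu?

Info: crc at 0 (size 4, align 4) → ends 4; size at 4 (size 4, align 4) → ends 8; n_entries at 8 (size 4, align 4) → ends 12; attrs at 12 (size 1, align 1) → ends 13; tail pad 3 to reach multiple of 4; total 16 bytes, alignment 4
refcount at 0 (size 1, align 1) → ends 1
pad 3 to align 4 for state
state at 4 (size 16, align 4) → ends 20
start_time at 20 (size 8, align 4) → ends 28
cpu at 28 (size 26, align 2) → ends 54

28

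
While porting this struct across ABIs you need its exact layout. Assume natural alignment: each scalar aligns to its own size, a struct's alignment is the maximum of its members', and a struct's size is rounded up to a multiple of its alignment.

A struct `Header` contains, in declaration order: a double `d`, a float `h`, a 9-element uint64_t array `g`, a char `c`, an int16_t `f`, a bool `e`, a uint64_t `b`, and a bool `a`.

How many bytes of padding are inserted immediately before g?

0..8  d  (8B, 8-aligned)
8..12  h  (4B, 4-aligned)
12..16  -- padding (4B)
16..88  g  (72B, 8-aligned)

4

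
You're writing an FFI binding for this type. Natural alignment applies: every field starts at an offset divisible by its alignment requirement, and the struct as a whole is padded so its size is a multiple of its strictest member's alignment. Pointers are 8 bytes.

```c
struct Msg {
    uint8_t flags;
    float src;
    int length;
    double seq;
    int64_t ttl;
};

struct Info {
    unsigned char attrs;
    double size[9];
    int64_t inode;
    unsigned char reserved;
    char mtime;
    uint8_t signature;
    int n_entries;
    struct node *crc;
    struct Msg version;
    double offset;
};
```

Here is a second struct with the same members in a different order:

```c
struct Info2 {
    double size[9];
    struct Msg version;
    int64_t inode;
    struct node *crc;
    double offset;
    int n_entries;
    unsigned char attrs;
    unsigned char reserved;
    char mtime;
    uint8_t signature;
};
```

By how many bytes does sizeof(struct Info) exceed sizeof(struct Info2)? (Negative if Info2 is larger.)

8

Msg: @0: flags [1B, align 1] → 1; +3 pad (align 4); @4: src [4B, align 4] → 8; @8: length [4B, align 4] → 12; +4 pad (align 8); @16: seq [8B, align 8] → 24; @24: ttl [8B, align 8] → 32; size 32, align 8
@0: attrs [1B, align 1] → 1
+7 pad (align 8)
@8: size [72B, align 8] → 80
@80: inode [8B, align 8] → 88
@88: reserved [1B, align 1] → 89
@89: mtime [1B, align 1] → 90
@90: signature [1B, align 1] → 91
+1 pad (align 4)
@92: n_entries [4B, align 4] → 96
@96: crc [8B, align 8] → 104
@104: version [32B, align 8] → 136
@136: offset [8B, align 8] → 144
size 144, align 8
— Info2 —
@0: size [72B, align 8] → 72
@72: version [32B, align 8] → 104
@104: inode [8B, align 8] → 112
@112: crc [8B, align 8] → 120
@120: offset [8B, align 8] → 128
@128: n_entries [4B, align 4] → 132
@132: attrs [1B, align 1] → 133
@133: reserved [1B, align 1] → 134
@134: mtime [1B, align 1] → 135
@135: signature [1B, align 1] → 136
size 136, align 8
144 − 136 = 8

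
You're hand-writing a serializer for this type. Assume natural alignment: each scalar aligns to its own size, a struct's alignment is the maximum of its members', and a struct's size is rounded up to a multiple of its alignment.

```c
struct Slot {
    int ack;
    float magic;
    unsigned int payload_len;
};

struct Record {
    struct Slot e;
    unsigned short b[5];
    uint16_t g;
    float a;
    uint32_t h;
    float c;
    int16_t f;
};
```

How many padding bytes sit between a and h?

Slot: 0..4  ack  (4B, 4-aligned); 4..8  magic  (4B, 4-aligned); 8..12  payload_len  (4B, 4-aligned); sizeof = 12, alignof = 4
0..12  e  (12B, 4-aligned)
12..22  b  (10B, 2-aligned)
22..24  g  (2B, 2-aligned)
24..28  a  (4B, 4-aligned)
28..32  h  (4B, 4-aligned)

0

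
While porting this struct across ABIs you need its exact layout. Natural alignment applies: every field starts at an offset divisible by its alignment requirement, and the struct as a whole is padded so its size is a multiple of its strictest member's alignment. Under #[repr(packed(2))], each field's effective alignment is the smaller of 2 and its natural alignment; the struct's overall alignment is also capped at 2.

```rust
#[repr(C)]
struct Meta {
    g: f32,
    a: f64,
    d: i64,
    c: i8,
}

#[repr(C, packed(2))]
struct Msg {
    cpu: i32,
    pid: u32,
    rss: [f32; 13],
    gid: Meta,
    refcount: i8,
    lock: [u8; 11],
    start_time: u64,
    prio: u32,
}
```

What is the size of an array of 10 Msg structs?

Meta: @0: g [4B, align 4] → 4; +4 pad (align 8); @8: a [8B, align 8] → 16; @16: d [8B, align 8] → 24; @24: c [1B, align 1] → 25; +7 tail pad (align 8); size 32, align 8
@0: cpu [4B, align 2] → 4
@4: pid [4B, align 2] → 8
@8: rss [52B, align 2] → 60
@60: gid [32B, align 2] → 92
@92: refcount [1B, align 1] → 93
@93: lock [11B, align 1] → 104
@104: start_time [8B, align 2] → 112
@112: prio [4B, align 2] → 116
size 116, align 2
array of 10: 10 × 116 = 1160

1160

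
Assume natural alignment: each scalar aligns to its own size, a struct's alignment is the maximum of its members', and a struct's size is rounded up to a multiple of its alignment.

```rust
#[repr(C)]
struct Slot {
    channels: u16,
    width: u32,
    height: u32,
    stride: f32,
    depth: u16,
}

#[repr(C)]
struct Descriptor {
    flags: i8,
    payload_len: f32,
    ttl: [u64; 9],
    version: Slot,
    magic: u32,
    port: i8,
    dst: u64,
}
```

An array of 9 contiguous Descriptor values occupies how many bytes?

Slot: 0..2  channels  (2B, 2-aligned); 2..4  -- padding (2B); 4..8  width  (4B, 4-aligned); 8..12  height  (4B, 4-aligned); 12..16  stride  (4B, 4-aligned); 16..18  depth  (2B, 2-aligned); 18..20  -- tail padding (2B); sizeof = 20, alignof = 4
0..1  flags  (1B, 1-aligned)
1..4  -- padding (3B)
4..8  payload_len  (4B, 4-aligned)
8..80  ttl  (72B, 8-aligned)
80..100  version  (20B, 4-aligned)
100..104  magic  (4B, 4-aligned)
104..105  port  (1B, 1-aligned)
105..112  -- padding (7B)
112..120  dst  (8B, 8-aligned)
sizeof = 120, alignof = 8
array of 9: 9 × 120 = 1080

1080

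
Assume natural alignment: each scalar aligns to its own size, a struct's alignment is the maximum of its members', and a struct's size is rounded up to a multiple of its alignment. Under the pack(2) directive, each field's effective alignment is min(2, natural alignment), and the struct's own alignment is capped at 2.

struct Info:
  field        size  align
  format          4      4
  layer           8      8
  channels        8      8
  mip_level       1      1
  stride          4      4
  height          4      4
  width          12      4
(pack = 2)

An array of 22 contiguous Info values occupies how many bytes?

924

format at 0 (size 4, align 2) → ends 4
layer at 4 (size 8, align 2) → ends 12
channels at 12 (size 8, align 2) → ends 20
mip_level at 20 (size 1, align 1) → ends 21
pad 1 to align 2 for stride
stride at 22 (size 4, align 2) → ends 26
height at 26 (size 4, align 2) → ends 30
width at 30 (size 12, align 2) → ends 42
total 42 bytes, alignment 2
array of 22: 22 × 42 = 924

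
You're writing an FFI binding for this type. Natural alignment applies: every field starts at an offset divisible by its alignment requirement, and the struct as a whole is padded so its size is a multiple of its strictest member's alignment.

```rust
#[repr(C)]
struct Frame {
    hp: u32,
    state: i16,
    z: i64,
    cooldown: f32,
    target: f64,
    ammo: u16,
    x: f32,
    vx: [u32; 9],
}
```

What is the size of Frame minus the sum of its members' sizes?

12

@0: hp [4B, align 4] → 4
@4: state [2B, align 2] → 6
+2 pad (align 8)
@8: z [8B, align 8] → 16
@16: cooldown [4B, align 4] → 20
+4 pad (align 8)
@24: target [8B, align 8] → 32
@32: ammo [2B, align 2] → 34
+2 pad (align 4)
@36: x [4B, align 4] → 40
@40: vx [36B, align 4] → 76
+4 tail pad (align 8)
size 80, align 8
data bytes 68, size 80 → padding 12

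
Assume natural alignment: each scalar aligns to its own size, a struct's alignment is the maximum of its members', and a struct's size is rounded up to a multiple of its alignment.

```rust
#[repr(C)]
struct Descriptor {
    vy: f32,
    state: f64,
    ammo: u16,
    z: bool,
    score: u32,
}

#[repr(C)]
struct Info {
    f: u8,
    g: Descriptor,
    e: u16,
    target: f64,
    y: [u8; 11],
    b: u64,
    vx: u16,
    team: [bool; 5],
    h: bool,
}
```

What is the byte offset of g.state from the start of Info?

16

Descriptor: @0: vy [4B, align 4] → 4; +4 pad (align 8); @8: state [8B, align 8] → 16; @16: ammo [2B, align 2] → 18; @18: z [1B, align 1] → 19; +1 pad (align 4); @20: score [4B, align 4] → 24; size 24, align 8
@0: f [1B, align 1] → 1
+7 pad (align 8)
@8: g [24B, align 8] → 32
within Descriptor: state at 8
8 + 8 = 16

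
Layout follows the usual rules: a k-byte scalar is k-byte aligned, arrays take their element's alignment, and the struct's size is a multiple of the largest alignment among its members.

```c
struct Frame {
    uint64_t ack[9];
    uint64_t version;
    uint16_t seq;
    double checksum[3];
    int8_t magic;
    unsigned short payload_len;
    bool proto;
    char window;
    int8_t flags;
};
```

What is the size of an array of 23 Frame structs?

@0: ack [72B, align 8] → 72
@72: version [8B, align 8] → 80
@80: seq [2B, align 2] → 82
+6 pad (align 8)
@88: checksum [24B, align 8] → 112
@112: magic [1B, align 1] → 113
+1 pad (align 2)
@114: payload_len [2B, align 2] → 116
@116: proto [1B, align 1] → 117
@117: window [1B, align 1] → 118
@118: flags [1B, align 1] → 119
+1 tail pad (align 8)
size 120, align 8
array of 23: 23 × 120 = 2760

2760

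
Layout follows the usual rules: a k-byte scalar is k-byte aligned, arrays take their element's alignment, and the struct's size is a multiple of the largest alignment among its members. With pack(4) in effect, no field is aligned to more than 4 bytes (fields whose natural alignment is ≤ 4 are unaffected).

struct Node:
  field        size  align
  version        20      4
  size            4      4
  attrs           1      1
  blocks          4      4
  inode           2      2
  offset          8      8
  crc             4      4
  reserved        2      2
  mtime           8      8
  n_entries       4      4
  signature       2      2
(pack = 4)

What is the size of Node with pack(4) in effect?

@0: version [20B, align 4] → 20
@20: size [4B, align 4] → 24
@24: attrs [1B, align 1] → 25
+3 pad (align 4)
@28: blocks [4B, align 4] → 32
@32: inode [2B, align 2] → 34
+2 pad (align 4)
@36: offset [8B, align 4] → 44
@44: crc [4B, align 4] → 48
@48: reserved [2B, align 2] → 50
+2 pad (align 4)
@52: mtime [8B, align 4] → 60
@60: n_entries [4B, align 4] → 64
@64: signature [2B, align 2] → 66
+2 tail pad (align 4)
size 68, align 4

68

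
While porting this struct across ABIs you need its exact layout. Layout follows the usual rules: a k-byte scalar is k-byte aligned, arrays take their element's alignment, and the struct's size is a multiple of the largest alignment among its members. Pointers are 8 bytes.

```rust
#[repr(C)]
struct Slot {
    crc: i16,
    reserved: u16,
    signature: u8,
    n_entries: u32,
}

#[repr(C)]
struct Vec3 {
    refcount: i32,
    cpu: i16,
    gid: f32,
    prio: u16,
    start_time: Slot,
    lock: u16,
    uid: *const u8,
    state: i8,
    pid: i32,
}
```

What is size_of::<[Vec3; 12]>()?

576

Slot: 0..2  crc  (2B, 2-aligned); 2..4  reserved  (2B, 2-aligned); 4..5  signature  (1B, 1-aligned); 5..8  -- padding (3B); 8..12  n_entries  (4B, 4-aligned); sizeof = 12, alignof = 4
0..4  refcount  (4B, 4-aligned)
4..6  cpu  (2B, 2-aligned)
6..8  -- padding (2B)
8..12  gid  (4B, 4-aligned)
12..14  prio  (2B, 2-aligned)
14..16  -- padding (2B)
16..28  start_time  (12B, 4-aligned)
28..30  lock  (2B, 2-aligned)
30..32  -- padding (2B)
32..40  uid  (8B, 8-aligned)
40..41  state  (1B, 1-aligned)
41..44  -- padding (3B)
44..48  pid  (4B, 4-aligned)
sizeof = 48, alignof = 8
array of 12: 12 × 48 = 576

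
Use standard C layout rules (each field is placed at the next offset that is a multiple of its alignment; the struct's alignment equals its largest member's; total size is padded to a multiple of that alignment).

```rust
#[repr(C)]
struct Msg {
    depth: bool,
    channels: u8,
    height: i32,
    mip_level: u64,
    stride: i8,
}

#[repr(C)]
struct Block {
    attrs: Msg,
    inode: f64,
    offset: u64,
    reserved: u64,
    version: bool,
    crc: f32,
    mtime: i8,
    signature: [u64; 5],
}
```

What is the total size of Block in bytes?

Msg: 0..1  depth  (1B, 1-aligned); 1..2  channels  (1B, 1-aligned); 2..4  -- padding (2B); 4..8  height  (4B, 4-aligned); 8..16  mip_level  (8B, 8-aligned); 16..17  stride  (1B, 1-aligned); 17..24  -- tail padding (7B); sizeof = 24, alignof = 8
0..24  attrs  (24B, 8-aligned)
24..32  inode  (8B, 8-aligned)
32..40  offset  (8B, 8-aligned)
40..48  reserved  (8B, 8-aligned)
48..49  version  (1B, 1-aligned)
49..52  -- padding (3B)
52..56  crc  (4B, 4-aligned)
56..57  mtime  (1B, 1-aligned)
57..64  -- padding (7B)
64..104  signature  (40B, 8-aligned)
sizeof = 104, alignof = 8

104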